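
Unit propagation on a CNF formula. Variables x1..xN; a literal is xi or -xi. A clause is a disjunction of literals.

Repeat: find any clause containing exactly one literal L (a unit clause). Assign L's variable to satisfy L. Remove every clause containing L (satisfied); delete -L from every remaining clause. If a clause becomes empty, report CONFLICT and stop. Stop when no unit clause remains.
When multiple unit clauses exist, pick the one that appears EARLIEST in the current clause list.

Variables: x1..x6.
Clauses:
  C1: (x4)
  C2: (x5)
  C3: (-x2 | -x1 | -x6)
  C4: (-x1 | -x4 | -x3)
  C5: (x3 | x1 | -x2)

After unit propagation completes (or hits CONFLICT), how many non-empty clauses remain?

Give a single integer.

Answer: 3

Derivation:
unit clause [4] forces x4=T; simplify:
  drop -4 from [-1, -4, -3] -> [-1, -3]
  satisfied 1 clause(s); 4 remain; assigned so far: [4]
unit clause [5] forces x5=T; simplify:
  satisfied 1 clause(s); 3 remain; assigned so far: [4, 5]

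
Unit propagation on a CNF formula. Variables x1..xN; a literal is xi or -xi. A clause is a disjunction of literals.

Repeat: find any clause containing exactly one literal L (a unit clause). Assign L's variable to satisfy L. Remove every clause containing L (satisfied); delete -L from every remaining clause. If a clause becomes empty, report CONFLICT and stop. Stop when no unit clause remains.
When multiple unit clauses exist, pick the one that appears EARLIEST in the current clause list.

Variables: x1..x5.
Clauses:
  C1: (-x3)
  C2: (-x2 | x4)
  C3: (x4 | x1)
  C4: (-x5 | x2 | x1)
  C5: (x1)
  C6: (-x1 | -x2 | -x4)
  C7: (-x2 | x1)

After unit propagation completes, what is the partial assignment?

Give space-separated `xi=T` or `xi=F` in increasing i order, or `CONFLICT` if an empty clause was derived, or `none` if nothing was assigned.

Answer: x1=T x3=F

Derivation:
unit clause [-3] forces x3=F; simplify:
  satisfied 1 clause(s); 6 remain; assigned so far: [3]
unit clause [1] forces x1=T; simplify:
  drop -1 from [-1, -2, -4] -> [-2, -4]
  satisfied 4 clause(s); 2 remain; assigned so far: [1, 3]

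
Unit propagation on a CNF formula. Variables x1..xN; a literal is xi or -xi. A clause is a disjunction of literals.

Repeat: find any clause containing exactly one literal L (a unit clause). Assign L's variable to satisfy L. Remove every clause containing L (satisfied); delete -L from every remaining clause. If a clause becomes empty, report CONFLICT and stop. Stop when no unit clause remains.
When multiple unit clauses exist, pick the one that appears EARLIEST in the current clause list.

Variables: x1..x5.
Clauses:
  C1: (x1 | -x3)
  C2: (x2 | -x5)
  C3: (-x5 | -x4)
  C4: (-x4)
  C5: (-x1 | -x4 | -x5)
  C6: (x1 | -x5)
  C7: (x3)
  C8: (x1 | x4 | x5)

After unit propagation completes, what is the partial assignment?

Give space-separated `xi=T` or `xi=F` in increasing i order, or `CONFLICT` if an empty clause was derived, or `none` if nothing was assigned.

Answer: x1=T x3=T x4=F

Derivation:
unit clause [-4] forces x4=F; simplify:
  drop 4 from [1, 4, 5] -> [1, 5]
  satisfied 3 clause(s); 5 remain; assigned so far: [4]
unit clause [3] forces x3=T; simplify:
  drop -3 from [1, -3] -> [1]
  satisfied 1 clause(s); 4 remain; assigned so far: [3, 4]
unit clause [1] forces x1=T; simplify:
  satisfied 3 clause(s); 1 remain; assigned so far: [1, 3, 4]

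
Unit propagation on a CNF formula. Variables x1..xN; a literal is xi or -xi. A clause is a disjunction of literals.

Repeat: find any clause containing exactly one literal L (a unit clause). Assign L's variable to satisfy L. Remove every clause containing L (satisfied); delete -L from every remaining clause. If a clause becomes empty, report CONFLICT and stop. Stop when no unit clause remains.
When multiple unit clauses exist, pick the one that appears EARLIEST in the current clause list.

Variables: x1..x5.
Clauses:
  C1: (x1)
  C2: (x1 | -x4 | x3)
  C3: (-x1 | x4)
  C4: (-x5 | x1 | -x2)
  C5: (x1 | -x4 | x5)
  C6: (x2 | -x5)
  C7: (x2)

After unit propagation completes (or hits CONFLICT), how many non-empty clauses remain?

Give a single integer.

unit clause [1] forces x1=T; simplify:
  drop -1 from [-1, 4] -> [4]
  satisfied 4 clause(s); 3 remain; assigned so far: [1]
unit clause [4] forces x4=T; simplify:
  satisfied 1 clause(s); 2 remain; assigned so far: [1, 4]
unit clause [2] forces x2=T; simplify:
  satisfied 2 clause(s); 0 remain; assigned so far: [1, 2, 4]

Answer: 0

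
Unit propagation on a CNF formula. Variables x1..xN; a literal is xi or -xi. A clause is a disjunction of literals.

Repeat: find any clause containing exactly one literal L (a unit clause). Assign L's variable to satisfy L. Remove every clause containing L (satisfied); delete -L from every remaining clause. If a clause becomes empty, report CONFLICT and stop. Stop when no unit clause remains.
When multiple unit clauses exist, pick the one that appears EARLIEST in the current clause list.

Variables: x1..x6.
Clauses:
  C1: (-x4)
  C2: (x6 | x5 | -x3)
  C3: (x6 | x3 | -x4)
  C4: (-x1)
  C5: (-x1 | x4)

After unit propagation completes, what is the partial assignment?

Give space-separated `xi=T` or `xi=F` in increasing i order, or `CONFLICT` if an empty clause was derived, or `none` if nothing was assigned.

Answer: x1=F x4=F

Derivation:
unit clause [-4] forces x4=F; simplify:
  drop 4 from [-1, 4] -> [-1]
  satisfied 2 clause(s); 3 remain; assigned so far: [4]
unit clause [-1] forces x1=F; simplify:
  satisfied 2 clause(s); 1 remain; assigned so far: [1, 4]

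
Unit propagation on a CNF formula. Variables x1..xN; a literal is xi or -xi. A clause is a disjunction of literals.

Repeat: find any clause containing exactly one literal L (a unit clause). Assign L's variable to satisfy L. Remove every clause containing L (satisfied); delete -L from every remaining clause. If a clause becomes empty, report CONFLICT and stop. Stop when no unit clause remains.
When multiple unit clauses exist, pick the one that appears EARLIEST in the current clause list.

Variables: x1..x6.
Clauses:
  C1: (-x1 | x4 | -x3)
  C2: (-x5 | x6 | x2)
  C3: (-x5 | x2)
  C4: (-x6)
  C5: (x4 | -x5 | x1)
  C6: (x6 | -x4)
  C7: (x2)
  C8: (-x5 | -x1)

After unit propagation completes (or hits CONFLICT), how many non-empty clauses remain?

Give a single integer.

unit clause [-6] forces x6=F; simplify:
  drop 6 from [-5, 6, 2] -> [-5, 2]
  drop 6 from [6, -4] -> [-4]
  satisfied 1 clause(s); 7 remain; assigned so far: [6]
unit clause [-4] forces x4=F; simplify:
  drop 4 from [-1, 4, -3] -> [-1, -3]
  drop 4 from [4, -5, 1] -> [-5, 1]
  satisfied 1 clause(s); 6 remain; assigned so far: [4, 6]
unit clause [2] forces x2=T; simplify:
  satisfied 3 clause(s); 3 remain; assigned so far: [2, 4, 6]

Answer: 3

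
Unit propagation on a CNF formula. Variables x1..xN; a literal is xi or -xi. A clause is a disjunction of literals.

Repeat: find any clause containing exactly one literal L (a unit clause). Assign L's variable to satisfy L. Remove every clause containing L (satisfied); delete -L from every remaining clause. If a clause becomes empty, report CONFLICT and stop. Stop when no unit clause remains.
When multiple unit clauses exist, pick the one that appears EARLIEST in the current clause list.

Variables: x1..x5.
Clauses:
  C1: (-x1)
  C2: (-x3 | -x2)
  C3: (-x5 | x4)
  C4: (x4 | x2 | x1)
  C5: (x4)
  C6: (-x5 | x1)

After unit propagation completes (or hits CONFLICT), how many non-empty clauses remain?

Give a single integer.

Answer: 1

Derivation:
unit clause [-1] forces x1=F; simplify:
  drop 1 from [4, 2, 1] -> [4, 2]
  drop 1 from [-5, 1] -> [-5]
  satisfied 1 clause(s); 5 remain; assigned so far: [1]
unit clause [4] forces x4=T; simplify:
  satisfied 3 clause(s); 2 remain; assigned so far: [1, 4]
unit clause [-5] forces x5=F; simplify:
  satisfied 1 clause(s); 1 remain; assigned so far: [1, 4, 5]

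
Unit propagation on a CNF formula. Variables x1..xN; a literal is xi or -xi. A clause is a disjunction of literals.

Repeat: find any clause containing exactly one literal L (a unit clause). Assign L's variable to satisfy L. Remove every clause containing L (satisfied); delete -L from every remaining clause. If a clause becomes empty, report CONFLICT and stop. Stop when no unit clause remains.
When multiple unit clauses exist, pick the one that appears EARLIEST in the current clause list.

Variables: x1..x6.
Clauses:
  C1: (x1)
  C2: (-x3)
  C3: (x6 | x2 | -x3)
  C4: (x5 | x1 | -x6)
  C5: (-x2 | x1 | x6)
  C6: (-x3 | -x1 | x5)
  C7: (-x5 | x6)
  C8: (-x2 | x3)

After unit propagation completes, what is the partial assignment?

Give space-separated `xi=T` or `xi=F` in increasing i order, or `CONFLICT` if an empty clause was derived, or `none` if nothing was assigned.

unit clause [1] forces x1=T; simplify:
  drop -1 from [-3, -1, 5] -> [-3, 5]
  satisfied 3 clause(s); 5 remain; assigned so far: [1]
unit clause [-3] forces x3=F; simplify:
  drop 3 from [-2, 3] -> [-2]
  satisfied 3 clause(s); 2 remain; assigned so far: [1, 3]
unit clause [-2] forces x2=F; simplify:
  satisfied 1 clause(s); 1 remain; assigned so far: [1, 2, 3]

Answer: x1=T x2=F x3=F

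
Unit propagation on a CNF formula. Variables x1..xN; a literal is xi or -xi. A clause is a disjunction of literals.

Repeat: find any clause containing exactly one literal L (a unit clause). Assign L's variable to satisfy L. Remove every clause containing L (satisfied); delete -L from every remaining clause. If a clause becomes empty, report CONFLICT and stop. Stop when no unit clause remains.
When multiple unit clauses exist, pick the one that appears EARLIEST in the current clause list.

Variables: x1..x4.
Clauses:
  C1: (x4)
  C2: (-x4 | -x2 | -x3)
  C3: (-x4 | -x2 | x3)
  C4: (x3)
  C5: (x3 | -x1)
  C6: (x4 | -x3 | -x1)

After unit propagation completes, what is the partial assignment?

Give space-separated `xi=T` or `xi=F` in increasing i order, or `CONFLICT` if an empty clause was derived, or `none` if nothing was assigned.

Answer: x2=F x3=T x4=T

Derivation:
unit clause [4] forces x4=T; simplify:
  drop -4 from [-4, -2, -3] -> [-2, -3]
  drop -4 from [-4, -2, 3] -> [-2, 3]
  satisfied 2 clause(s); 4 remain; assigned so far: [4]
unit clause [3] forces x3=T; simplify:
  drop -3 from [-2, -3] -> [-2]
  satisfied 3 clause(s); 1 remain; assigned so far: [3, 4]
unit clause [-2] forces x2=F; simplify:
  satisfied 1 clause(s); 0 remain; assigned so far: [2, 3, 4]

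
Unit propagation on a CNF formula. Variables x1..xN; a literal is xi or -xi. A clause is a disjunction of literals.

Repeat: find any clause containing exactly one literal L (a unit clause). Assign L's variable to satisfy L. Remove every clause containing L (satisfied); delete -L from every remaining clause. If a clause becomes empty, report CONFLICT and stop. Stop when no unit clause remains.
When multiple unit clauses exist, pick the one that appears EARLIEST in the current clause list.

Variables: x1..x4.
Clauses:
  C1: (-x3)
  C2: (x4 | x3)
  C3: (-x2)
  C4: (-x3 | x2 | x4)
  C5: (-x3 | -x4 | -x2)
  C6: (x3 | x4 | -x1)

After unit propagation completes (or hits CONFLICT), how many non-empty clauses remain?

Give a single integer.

Answer: 0

Derivation:
unit clause [-3] forces x3=F; simplify:
  drop 3 from [4, 3] -> [4]
  drop 3 from [3, 4, -1] -> [4, -1]
  satisfied 3 clause(s); 3 remain; assigned so far: [3]
unit clause [4] forces x4=T; simplify:
  satisfied 2 clause(s); 1 remain; assigned so far: [3, 4]
unit clause [-2] forces x2=F; simplify:
  satisfied 1 clause(s); 0 remain; assigned so far: [2, 3, 4]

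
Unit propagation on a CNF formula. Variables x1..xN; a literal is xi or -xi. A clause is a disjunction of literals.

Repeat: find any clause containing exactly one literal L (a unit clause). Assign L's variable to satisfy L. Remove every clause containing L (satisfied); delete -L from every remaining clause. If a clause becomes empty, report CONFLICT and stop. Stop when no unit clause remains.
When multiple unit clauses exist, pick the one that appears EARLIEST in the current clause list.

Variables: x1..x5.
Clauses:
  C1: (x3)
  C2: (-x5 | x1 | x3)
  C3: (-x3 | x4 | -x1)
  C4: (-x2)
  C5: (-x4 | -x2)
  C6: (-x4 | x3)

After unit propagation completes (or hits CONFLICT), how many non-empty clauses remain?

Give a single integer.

unit clause [3] forces x3=T; simplify:
  drop -3 from [-3, 4, -1] -> [4, -1]
  satisfied 3 clause(s); 3 remain; assigned so far: [3]
unit clause [-2] forces x2=F; simplify:
  satisfied 2 clause(s); 1 remain; assigned so far: [2, 3]

Answer: 1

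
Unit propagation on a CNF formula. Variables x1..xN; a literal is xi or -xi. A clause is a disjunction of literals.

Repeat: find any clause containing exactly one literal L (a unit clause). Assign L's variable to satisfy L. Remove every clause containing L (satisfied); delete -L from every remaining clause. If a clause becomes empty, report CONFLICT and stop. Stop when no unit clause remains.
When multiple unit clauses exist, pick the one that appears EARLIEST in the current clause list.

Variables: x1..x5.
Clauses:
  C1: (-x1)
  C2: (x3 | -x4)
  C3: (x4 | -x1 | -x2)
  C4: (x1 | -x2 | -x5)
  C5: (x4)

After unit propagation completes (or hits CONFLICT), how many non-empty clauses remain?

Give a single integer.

unit clause [-1] forces x1=F; simplify:
  drop 1 from [1, -2, -5] -> [-2, -5]
  satisfied 2 clause(s); 3 remain; assigned so far: [1]
unit clause [4] forces x4=T; simplify:
  drop -4 from [3, -4] -> [3]
  satisfied 1 clause(s); 2 remain; assigned so far: [1, 4]
unit clause [3] forces x3=T; simplify:
  satisfied 1 clause(s); 1 remain; assigned so far: [1, 3, 4]

Answer: 1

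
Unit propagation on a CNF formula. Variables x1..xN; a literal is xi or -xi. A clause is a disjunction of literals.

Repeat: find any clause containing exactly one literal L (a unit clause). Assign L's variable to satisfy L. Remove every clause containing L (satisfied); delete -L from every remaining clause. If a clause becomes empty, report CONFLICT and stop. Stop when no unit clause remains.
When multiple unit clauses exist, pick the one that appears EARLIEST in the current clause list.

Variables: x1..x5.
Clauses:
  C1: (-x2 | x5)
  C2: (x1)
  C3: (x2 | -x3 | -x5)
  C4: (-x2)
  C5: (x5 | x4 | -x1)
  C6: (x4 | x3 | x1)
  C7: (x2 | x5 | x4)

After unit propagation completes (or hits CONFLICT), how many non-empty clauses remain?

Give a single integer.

unit clause [1] forces x1=T; simplify:
  drop -1 from [5, 4, -1] -> [5, 4]
  satisfied 2 clause(s); 5 remain; assigned so far: [1]
unit clause [-2] forces x2=F; simplify:
  drop 2 from [2, -3, -5] -> [-3, -5]
  drop 2 from [2, 5, 4] -> [5, 4]
  satisfied 2 clause(s); 3 remain; assigned so far: [1, 2]

Answer: 3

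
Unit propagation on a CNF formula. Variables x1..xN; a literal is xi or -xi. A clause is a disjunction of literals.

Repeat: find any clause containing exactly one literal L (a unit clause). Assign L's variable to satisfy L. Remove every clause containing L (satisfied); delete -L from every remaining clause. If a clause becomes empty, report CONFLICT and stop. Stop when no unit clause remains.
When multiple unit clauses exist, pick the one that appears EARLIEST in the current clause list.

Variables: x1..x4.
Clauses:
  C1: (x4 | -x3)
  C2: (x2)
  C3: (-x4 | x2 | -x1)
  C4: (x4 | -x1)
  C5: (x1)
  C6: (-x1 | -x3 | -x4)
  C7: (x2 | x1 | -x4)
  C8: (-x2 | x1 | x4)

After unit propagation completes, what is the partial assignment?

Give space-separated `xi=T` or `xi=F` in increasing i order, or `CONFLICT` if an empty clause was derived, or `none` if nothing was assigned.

unit clause [2] forces x2=T; simplify:
  drop -2 from [-2, 1, 4] -> [1, 4]
  satisfied 3 clause(s); 5 remain; assigned so far: [2]
unit clause [1] forces x1=T; simplify:
  drop -1 from [4, -1] -> [4]
  drop -1 from [-1, -3, -4] -> [-3, -4]
  satisfied 2 clause(s); 3 remain; assigned so far: [1, 2]
unit clause [4] forces x4=T; simplify:
  drop -4 from [-3, -4] -> [-3]
  satisfied 2 clause(s); 1 remain; assigned so far: [1, 2, 4]
unit clause [-3] forces x3=F; simplify:
  satisfied 1 clause(s); 0 remain; assigned so far: [1, 2, 3, 4]

Answer: x1=T x2=T x3=F x4=T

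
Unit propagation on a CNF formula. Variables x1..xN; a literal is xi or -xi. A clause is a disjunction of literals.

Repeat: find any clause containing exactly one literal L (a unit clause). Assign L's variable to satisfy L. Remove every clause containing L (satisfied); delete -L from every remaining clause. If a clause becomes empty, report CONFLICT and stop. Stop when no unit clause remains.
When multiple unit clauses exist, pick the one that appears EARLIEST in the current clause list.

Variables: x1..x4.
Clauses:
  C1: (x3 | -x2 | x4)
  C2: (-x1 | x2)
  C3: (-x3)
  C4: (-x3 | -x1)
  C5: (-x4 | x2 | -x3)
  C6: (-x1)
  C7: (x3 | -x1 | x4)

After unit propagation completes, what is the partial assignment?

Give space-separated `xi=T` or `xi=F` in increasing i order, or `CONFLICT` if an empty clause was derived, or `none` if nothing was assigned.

unit clause [-3] forces x3=F; simplify:
  drop 3 from [3, -2, 4] -> [-2, 4]
  drop 3 from [3, -1, 4] -> [-1, 4]
  satisfied 3 clause(s); 4 remain; assigned so far: [3]
unit clause [-1] forces x1=F; simplify:
  satisfied 3 clause(s); 1 remain; assigned so far: [1, 3]

Answer: x1=F x3=F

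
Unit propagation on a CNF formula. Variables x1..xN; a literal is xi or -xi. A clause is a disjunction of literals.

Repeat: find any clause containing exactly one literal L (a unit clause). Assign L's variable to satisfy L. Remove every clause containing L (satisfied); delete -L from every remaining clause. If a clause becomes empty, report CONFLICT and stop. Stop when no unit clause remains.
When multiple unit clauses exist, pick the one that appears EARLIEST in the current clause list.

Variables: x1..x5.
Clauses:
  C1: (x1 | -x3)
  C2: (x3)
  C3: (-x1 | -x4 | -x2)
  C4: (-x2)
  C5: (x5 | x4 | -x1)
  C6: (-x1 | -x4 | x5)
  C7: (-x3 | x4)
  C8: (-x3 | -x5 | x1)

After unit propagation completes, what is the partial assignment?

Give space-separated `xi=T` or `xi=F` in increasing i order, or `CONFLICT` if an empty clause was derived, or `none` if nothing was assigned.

Answer: x1=T x2=F x3=T x4=T x5=T

Derivation:
unit clause [3] forces x3=T; simplify:
  drop -3 from [1, -3] -> [1]
  drop -3 from [-3, 4] -> [4]
  drop -3 from [-3, -5, 1] -> [-5, 1]
  satisfied 1 clause(s); 7 remain; assigned so far: [3]
unit clause [1] forces x1=T; simplify:
  drop -1 from [-1, -4, -2] -> [-4, -2]
  drop -1 from [5, 4, -1] -> [5, 4]
  drop -1 from [-1, -4, 5] -> [-4, 5]
  satisfied 2 clause(s); 5 remain; assigned so far: [1, 3]
unit clause [-2] forces x2=F; simplify:
  satisfied 2 clause(s); 3 remain; assigned so far: [1, 2, 3]
unit clause [4] forces x4=T; simplify:
  drop -4 from [-4, 5] -> [5]
  satisfied 2 clause(s); 1 remain; assigned so far: [1, 2, 3, 4]
unit clause [5] forces x5=T; simplify:
  satisfied 1 clause(s); 0 remain; assigned so far: [1, 2, 3, 4, 5]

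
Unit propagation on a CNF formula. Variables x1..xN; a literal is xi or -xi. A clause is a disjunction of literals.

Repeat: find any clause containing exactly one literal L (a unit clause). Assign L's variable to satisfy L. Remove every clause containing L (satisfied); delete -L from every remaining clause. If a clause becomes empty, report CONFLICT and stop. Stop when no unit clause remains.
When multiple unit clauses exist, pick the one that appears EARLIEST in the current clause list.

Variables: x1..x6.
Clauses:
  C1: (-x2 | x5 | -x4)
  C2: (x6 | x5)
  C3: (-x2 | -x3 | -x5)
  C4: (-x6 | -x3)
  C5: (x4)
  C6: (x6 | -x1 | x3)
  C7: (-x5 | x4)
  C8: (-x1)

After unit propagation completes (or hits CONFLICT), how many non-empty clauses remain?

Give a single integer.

unit clause [4] forces x4=T; simplify:
  drop -4 from [-2, 5, -4] -> [-2, 5]
  satisfied 2 clause(s); 6 remain; assigned so far: [4]
unit clause [-1] forces x1=F; simplify:
  satisfied 2 clause(s); 4 remain; assigned so far: [1, 4]

Answer: 4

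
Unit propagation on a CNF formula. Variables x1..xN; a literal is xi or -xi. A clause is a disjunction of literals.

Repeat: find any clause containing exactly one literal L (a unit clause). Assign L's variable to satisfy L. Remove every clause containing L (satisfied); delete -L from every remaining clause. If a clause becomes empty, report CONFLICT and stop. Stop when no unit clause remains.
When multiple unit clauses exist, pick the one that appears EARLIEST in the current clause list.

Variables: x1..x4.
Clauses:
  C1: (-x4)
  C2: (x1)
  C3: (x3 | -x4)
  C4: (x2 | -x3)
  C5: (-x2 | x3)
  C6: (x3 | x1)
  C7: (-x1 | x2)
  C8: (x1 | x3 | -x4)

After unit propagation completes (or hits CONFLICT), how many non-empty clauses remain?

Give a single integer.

unit clause [-4] forces x4=F; simplify:
  satisfied 3 clause(s); 5 remain; assigned so far: [4]
unit clause [1] forces x1=T; simplify:
  drop -1 from [-1, 2] -> [2]
  satisfied 2 clause(s); 3 remain; assigned so far: [1, 4]
unit clause [2] forces x2=T; simplify:
  drop -2 from [-2, 3] -> [3]
  satisfied 2 clause(s); 1 remain; assigned so far: [1, 2, 4]
unit clause [3] forces x3=T; simplify:
  satisfied 1 clause(s); 0 remain; assigned so far: [1, 2, 3, 4]

Answer: 0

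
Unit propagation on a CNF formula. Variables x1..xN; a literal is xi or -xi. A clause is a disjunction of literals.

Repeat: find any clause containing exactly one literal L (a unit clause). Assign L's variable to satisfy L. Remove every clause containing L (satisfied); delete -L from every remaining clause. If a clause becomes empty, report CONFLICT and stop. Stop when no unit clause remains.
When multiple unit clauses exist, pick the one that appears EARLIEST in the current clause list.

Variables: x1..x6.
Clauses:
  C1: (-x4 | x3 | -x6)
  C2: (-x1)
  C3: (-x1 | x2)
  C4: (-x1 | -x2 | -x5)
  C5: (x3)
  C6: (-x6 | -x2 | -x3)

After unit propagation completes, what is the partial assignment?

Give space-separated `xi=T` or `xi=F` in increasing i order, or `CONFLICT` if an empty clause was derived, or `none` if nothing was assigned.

unit clause [-1] forces x1=F; simplify:
  satisfied 3 clause(s); 3 remain; assigned so far: [1]
unit clause [3] forces x3=T; simplify:
  drop -3 from [-6, -2, -3] -> [-6, -2]
  satisfied 2 clause(s); 1 remain; assigned so far: [1, 3]

Answer: x1=F x3=T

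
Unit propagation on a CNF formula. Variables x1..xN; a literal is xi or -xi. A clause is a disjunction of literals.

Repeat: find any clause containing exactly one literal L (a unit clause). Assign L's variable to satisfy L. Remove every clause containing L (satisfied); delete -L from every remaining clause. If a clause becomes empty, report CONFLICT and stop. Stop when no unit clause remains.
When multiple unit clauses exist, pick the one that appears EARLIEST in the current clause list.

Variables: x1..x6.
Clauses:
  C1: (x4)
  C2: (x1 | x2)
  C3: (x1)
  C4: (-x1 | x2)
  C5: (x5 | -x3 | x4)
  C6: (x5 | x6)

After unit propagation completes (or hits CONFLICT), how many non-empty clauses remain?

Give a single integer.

Answer: 1

Derivation:
unit clause [4] forces x4=T; simplify:
  satisfied 2 clause(s); 4 remain; assigned so far: [4]
unit clause [1] forces x1=T; simplify:
  drop -1 from [-1, 2] -> [2]
  satisfied 2 clause(s); 2 remain; assigned so far: [1, 4]
unit clause [2] forces x2=T; simplify:
  satisfied 1 clause(s); 1 remain; assigned so far: [1, 2, 4]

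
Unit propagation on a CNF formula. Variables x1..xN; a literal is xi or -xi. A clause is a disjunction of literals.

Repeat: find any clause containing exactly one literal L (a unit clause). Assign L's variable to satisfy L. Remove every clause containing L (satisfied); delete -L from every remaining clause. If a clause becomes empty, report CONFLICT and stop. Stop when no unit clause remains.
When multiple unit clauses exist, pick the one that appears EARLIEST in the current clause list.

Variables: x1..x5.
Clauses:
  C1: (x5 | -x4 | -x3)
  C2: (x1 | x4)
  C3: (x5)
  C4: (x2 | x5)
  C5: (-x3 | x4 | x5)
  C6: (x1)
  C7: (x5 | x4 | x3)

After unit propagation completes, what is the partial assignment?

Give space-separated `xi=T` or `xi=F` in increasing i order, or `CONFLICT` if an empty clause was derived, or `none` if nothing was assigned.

unit clause [5] forces x5=T; simplify:
  satisfied 5 clause(s); 2 remain; assigned so far: [5]
unit clause [1] forces x1=T; simplify:
  satisfied 2 clause(s); 0 remain; assigned so far: [1, 5]

Answer: x1=T x5=T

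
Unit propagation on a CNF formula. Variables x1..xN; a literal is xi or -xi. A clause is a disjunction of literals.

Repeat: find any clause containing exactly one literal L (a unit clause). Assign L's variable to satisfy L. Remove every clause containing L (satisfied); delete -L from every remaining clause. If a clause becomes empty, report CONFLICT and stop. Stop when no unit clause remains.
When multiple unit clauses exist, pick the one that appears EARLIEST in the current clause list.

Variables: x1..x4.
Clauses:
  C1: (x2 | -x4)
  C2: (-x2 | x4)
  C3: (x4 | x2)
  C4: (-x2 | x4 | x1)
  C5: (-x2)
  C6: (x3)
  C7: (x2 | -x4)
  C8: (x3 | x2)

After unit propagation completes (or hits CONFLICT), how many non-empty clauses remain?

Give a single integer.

unit clause [-2] forces x2=F; simplify:
  drop 2 from [2, -4] -> [-4]
  drop 2 from [4, 2] -> [4]
  drop 2 from [2, -4] -> [-4]
  drop 2 from [3, 2] -> [3]
  satisfied 3 clause(s); 5 remain; assigned so far: [2]
unit clause [-4] forces x4=F; simplify:
  drop 4 from [4] -> [] (empty!)
  satisfied 2 clause(s); 3 remain; assigned so far: [2, 4]
CONFLICT (empty clause)

Answer: 2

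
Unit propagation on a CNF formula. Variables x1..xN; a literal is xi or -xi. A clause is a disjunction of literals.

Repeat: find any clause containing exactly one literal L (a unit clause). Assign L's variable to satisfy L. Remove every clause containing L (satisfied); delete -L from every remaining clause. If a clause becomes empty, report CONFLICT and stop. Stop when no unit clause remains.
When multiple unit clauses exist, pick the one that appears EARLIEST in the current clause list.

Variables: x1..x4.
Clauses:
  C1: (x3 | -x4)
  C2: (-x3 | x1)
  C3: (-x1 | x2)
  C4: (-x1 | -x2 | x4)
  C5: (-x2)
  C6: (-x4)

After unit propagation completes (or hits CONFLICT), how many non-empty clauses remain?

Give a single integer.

Answer: 0

Derivation:
unit clause [-2] forces x2=F; simplify:
  drop 2 from [-1, 2] -> [-1]
  satisfied 2 clause(s); 4 remain; assigned so far: [2]
unit clause [-1] forces x1=F; simplify:
  drop 1 from [-3, 1] -> [-3]
  satisfied 1 clause(s); 3 remain; assigned so far: [1, 2]
unit clause [-3] forces x3=F; simplify:
  drop 3 from [3, -4] -> [-4]
  satisfied 1 clause(s); 2 remain; assigned so far: [1, 2, 3]
unit clause [-4] forces x4=F; simplify:
  satisfied 2 clause(s); 0 remain; assigned so far: [1, 2, 3, 4]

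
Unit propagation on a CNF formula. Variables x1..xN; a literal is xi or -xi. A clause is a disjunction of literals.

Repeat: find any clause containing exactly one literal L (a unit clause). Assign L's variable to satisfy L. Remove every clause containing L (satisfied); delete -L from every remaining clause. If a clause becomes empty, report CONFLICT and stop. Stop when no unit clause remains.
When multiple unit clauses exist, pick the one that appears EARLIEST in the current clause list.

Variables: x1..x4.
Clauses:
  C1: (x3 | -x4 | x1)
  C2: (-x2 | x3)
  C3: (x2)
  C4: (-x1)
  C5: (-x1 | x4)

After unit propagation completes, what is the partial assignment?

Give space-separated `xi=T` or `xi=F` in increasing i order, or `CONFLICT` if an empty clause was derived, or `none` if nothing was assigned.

unit clause [2] forces x2=T; simplify:
  drop -2 from [-2, 3] -> [3]
  satisfied 1 clause(s); 4 remain; assigned so far: [2]
unit clause [3] forces x3=T; simplify:
  satisfied 2 clause(s); 2 remain; assigned so far: [2, 3]
unit clause [-1] forces x1=F; simplify:
  satisfied 2 clause(s); 0 remain; assigned so far: [1, 2, 3]

Answer: x1=F x2=T x3=T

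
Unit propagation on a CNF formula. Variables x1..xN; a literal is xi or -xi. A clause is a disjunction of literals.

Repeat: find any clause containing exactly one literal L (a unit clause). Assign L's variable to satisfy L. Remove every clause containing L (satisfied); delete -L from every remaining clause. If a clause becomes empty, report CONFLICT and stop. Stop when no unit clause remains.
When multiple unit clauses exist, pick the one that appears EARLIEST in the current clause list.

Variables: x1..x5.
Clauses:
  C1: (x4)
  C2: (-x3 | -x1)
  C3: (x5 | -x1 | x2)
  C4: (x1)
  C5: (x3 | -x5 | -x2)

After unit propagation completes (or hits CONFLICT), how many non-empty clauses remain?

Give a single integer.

Answer: 2

Derivation:
unit clause [4] forces x4=T; simplify:
  satisfied 1 clause(s); 4 remain; assigned so far: [4]
unit clause [1] forces x1=T; simplify:
  drop -1 from [-3, -1] -> [-3]
  drop -1 from [5, -1, 2] -> [5, 2]
  satisfied 1 clause(s); 3 remain; assigned so far: [1, 4]
unit clause [-3] forces x3=F; simplify:
  drop 3 from [3, -5, -2] -> [-5, -2]
  satisfied 1 clause(s); 2 remain; assigned so far: [1, 3, 4]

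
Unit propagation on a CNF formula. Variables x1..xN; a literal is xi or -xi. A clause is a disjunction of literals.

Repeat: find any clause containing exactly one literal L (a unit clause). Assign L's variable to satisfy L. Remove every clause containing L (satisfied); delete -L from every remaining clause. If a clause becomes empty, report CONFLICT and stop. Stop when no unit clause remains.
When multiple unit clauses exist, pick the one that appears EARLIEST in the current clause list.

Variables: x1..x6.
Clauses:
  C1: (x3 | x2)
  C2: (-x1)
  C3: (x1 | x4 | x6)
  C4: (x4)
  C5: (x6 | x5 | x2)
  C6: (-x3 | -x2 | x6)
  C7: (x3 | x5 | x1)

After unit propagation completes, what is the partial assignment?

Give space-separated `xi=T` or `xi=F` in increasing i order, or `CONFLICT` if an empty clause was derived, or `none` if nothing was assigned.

unit clause [-1] forces x1=F; simplify:
  drop 1 from [1, 4, 6] -> [4, 6]
  drop 1 from [3, 5, 1] -> [3, 5]
  satisfied 1 clause(s); 6 remain; assigned so far: [1]
unit clause [4] forces x4=T; simplify:
  satisfied 2 clause(s); 4 remain; assigned so far: [1, 4]

Answer: x1=F x4=T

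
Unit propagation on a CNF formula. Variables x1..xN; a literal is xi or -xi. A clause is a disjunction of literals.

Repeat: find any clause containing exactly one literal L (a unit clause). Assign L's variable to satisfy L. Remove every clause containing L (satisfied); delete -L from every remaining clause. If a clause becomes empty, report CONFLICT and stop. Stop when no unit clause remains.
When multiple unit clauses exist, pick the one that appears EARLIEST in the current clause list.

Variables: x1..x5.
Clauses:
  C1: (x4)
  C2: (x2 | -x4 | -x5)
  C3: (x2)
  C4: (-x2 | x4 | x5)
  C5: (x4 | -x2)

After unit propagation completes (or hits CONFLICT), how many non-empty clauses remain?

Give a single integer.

Answer: 0

Derivation:
unit clause [4] forces x4=T; simplify:
  drop -4 from [2, -4, -5] -> [2, -5]
  satisfied 3 clause(s); 2 remain; assigned so far: [4]
unit clause [2] forces x2=T; simplify:
  satisfied 2 clause(s); 0 remain; assigned so far: [2, 4]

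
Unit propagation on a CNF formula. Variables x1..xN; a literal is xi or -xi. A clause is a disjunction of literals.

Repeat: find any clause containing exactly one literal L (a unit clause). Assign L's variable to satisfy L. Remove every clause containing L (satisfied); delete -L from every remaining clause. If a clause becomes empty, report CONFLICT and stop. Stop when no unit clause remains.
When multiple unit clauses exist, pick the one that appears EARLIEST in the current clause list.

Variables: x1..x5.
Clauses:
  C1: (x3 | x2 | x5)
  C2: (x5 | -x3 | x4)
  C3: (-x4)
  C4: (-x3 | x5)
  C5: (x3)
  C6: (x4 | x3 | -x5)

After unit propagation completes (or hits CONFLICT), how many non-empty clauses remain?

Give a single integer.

unit clause [-4] forces x4=F; simplify:
  drop 4 from [5, -3, 4] -> [5, -3]
  drop 4 from [4, 3, -5] -> [3, -5]
  satisfied 1 clause(s); 5 remain; assigned so far: [4]
unit clause [3] forces x3=T; simplify:
  drop -3 from [5, -3] -> [5]
  drop -3 from [-3, 5] -> [5]
  satisfied 3 clause(s); 2 remain; assigned so far: [3, 4]
unit clause [5] forces x5=T; simplify:
  satisfied 2 clause(s); 0 remain; assigned so far: [3, 4, 5]

Answer: 0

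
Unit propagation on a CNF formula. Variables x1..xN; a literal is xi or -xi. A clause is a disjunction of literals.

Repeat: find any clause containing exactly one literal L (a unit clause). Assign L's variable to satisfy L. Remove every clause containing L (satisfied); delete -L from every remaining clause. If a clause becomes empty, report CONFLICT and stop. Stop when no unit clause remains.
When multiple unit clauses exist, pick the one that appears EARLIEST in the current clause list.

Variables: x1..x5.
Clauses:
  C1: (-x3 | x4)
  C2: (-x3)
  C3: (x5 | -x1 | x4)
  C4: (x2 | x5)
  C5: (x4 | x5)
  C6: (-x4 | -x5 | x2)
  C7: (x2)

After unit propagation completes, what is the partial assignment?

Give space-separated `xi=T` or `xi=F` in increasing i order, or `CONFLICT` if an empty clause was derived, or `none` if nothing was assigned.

unit clause [-3] forces x3=F; simplify:
  satisfied 2 clause(s); 5 remain; assigned so far: [3]
unit clause [2] forces x2=T; simplify:
  satisfied 3 clause(s); 2 remain; assigned so far: [2, 3]

Answer: x2=T x3=F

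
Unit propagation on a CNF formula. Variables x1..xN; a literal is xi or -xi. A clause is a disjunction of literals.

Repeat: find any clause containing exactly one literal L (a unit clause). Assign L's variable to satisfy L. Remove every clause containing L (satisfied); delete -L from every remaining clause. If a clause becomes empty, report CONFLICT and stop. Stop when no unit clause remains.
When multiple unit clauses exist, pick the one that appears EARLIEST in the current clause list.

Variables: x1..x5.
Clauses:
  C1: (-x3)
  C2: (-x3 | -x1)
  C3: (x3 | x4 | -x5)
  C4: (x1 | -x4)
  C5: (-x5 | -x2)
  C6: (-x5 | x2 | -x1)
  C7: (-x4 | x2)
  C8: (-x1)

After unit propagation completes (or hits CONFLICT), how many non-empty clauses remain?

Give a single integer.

unit clause [-3] forces x3=F; simplify:
  drop 3 from [3, 4, -5] -> [4, -5]
  satisfied 2 clause(s); 6 remain; assigned so far: [3]
unit clause [-1] forces x1=F; simplify:
  drop 1 from [1, -4] -> [-4]
  satisfied 2 clause(s); 4 remain; assigned so far: [1, 3]
unit clause [-4] forces x4=F; simplify:
  drop 4 from [4, -5] -> [-5]
  satisfied 2 clause(s); 2 remain; assigned so far: [1, 3, 4]
unit clause [-5] forces x5=F; simplify:
  satisfied 2 clause(s); 0 remain; assigned so far: [1, 3, 4, 5]

Answer: 0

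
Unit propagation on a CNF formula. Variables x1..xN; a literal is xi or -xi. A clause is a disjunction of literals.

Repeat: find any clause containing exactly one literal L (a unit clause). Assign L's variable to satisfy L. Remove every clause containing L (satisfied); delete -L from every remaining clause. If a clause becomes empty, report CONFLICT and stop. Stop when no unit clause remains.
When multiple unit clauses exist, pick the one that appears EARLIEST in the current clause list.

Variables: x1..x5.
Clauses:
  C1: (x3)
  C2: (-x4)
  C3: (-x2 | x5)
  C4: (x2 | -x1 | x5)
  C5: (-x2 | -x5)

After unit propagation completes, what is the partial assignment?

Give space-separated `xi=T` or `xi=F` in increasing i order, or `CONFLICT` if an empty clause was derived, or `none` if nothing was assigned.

Answer: x3=T x4=F

Derivation:
unit clause [3] forces x3=T; simplify:
  satisfied 1 clause(s); 4 remain; assigned so far: [3]
unit clause [-4] forces x4=F; simplify:
  satisfied 1 clause(s); 3 remain; assigned so far: [3, 4]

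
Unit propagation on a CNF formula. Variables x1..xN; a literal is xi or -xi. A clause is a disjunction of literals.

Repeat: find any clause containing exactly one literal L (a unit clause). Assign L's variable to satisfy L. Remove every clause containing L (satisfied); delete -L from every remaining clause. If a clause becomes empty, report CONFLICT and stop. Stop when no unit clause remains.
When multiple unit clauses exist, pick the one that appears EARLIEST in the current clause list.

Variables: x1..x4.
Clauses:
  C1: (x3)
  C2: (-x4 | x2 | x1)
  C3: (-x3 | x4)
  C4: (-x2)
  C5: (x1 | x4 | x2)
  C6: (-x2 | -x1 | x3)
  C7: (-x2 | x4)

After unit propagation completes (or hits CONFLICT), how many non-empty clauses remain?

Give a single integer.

Answer: 0

Derivation:
unit clause [3] forces x3=T; simplify:
  drop -3 from [-3, 4] -> [4]
  satisfied 2 clause(s); 5 remain; assigned so far: [3]
unit clause [4] forces x4=T; simplify:
  drop -4 from [-4, 2, 1] -> [2, 1]
  satisfied 3 clause(s); 2 remain; assigned so far: [3, 4]
unit clause [-2] forces x2=F; simplify:
  drop 2 from [2, 1] -> [1]
  satisfied 1 clause(s); 1 remain; assigned so far: [2, 3, 4]
unit clause [1] forces x1=T; simplify:
  satisfied 1 clause(s); 0 remain; assigned so far: [1, 2, 3, 4]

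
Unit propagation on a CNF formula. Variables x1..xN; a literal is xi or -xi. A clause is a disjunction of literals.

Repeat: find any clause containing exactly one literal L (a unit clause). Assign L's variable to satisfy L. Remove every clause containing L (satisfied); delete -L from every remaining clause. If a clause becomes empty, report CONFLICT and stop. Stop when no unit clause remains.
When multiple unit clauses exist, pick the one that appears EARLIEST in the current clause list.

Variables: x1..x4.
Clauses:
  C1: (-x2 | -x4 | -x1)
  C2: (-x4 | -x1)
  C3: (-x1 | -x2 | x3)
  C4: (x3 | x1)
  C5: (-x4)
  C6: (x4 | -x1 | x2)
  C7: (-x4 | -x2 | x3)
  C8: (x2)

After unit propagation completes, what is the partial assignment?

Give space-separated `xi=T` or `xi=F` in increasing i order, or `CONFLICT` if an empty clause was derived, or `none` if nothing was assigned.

Answer: x2=T x4=F

Derivation:
unit clause [-4] forces x4=F; simplify:
  drop 4 from [4, -1, 2] -> [-1, 2]
  satisfied 4 clause(s); 4 remain; assigned so far: [4]
unit clause [2] forces x2=T; simplify:
  drop -2 from [-1, -2, 3] -> [-1, 3]
  satisfied 2 clause(s); 2 remain; assigned so far: [2, 4]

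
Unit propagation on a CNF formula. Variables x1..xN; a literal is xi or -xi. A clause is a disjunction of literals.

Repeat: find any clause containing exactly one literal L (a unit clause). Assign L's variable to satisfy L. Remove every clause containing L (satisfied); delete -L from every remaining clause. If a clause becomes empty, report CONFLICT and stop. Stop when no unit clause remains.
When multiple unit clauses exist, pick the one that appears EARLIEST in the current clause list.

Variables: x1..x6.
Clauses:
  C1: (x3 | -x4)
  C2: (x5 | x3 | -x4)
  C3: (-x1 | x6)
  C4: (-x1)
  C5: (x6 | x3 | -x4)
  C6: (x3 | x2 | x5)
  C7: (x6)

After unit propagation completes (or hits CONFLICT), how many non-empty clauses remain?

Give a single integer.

Answer: 3

Derivation:
unit clause [-1] forces x1=F; simplify:
  satisfied 2 clause(s); 5 remain; assigned so far: [1]
unit clause [6] forces x6=T; simplify:
  satisfied 2 clause(s); 3 remain; assigned so far: [1, 6]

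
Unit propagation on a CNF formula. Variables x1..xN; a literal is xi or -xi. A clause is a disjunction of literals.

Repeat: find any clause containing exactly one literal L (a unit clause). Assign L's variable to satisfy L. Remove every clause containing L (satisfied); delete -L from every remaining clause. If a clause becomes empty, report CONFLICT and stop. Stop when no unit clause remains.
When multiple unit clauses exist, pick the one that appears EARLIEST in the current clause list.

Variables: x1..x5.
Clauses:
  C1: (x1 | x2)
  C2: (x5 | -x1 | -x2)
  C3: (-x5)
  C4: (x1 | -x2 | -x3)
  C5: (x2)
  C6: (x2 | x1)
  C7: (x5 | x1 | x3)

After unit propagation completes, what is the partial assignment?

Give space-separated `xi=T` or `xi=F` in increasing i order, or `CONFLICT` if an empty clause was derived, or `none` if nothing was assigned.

Answer: CONFLICT

Derivation:
unit clause [-5] forces x5=F; simplify:
  drop 5 from [5, -1, -2] -> [-1, -2]
  drop 5 from [5, 1, 3] -> [1, 3]
  satisfied 1 clause(s); 6 remain; assigned so far: [5]
unit clause [2] forces x2=T; simplify:
  drop -2 from [-1, -2] -> [-1]
  drop -2 from [1, -2, -3] -> [1, -3]
  satisfied 3 clause(s); 3 remain; assigned so far: [2, 5]
unit clause [-1] forces x1=F; simplify:
  drop 1 from [1, -3] -> [-3]
  drop 1 from [1, 3] -> [3]
  satisfied 1 clause(s); 2 remain; assigned so far: [1, 2, 5]
unit clause [-3] forces x3=F; simplify:
  drop 3 from [3] -> [] (empty!)
  satisfied 1 clause(s); 1 remain; assigned so far: [1, 2, 3, 5]
CONFLICT (empty clause)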